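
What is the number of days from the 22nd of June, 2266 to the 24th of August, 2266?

63

June 2266: 30 − 22 = 8 days remain.
Then July (31): 31 days.
August 1–24, 2266: 24 days.
Total: 8 + 31 + 24 = 63 days.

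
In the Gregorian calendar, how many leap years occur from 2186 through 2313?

30

Years divisible by 4: 2188, 2192, …, 2312 — 32 in all.
Of these, 2200, 2300 are divisible by 100 but not 400, so not leap.
Leap years: 32 − 2 = 30.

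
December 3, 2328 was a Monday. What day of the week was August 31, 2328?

Friday

Count forward from the earlier date (August 31, 2328) to the later (December 3, 2328):
August 2328: 31 − 31 = 0 days remain.
Then September (30), October (31), November (30): 30 + 31 + 30 = 91 days.
December 1–3, 2328: 3 days.
Total: 0 + 91 + 3 = 94 days.
94 mod 7 = 3, so 3 days before Monday is Friday.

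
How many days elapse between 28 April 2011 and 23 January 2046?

12689

From April 28, 2011 to April 28, 2045: 34 years, of which 9 contain a Feb 29 — 25×365 + 9×366 = 12419 days.
April 2045: 30 − 28 = 2 days remain.
Then May (31), June (30), July (31), August (31), September (30), October (31), November (30), December (31): 31 + 30 + 31 + 31 + 30 + 31 + 30 + 31 = 245 days.
January 1–23, 2046: 23 days.
Residual: 270 days.
Total: 12689 days.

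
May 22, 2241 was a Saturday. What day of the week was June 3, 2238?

Sunday

Count forward from the earlier date (June 3, 2238) to the later (May 22, 2241):
June 3, 2238 → June 3, 2239: 365 days.
June 3, 2239 → June 3, 2240: 366 days (2240 is a leap year).
June 2240: 30 − 3 = 27 days remain.
Then 10 full months totalling 304 days.
May 1–22, 2241: 22 days.
Residual: 353 days.
Total: 1084 days.
1084 mod 7 = 6, so 6 days before Saturday is Sunday.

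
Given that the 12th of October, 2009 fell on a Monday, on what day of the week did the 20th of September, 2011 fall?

Day-of-year of October 12, 2009: 285.
Day-of-year of September 20, 2011: 263.
2009 has 365 days, so 365 − 285 = 80 days remain in 2009.
Full years: 2010: 365. Sum = 365.
Total: 80 + 365 + 263 = 708 days.
708 mod 7 = 1, so 1 day after Monday is Tuesday.

Tuesday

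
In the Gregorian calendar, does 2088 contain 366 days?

Yes

2088 is a leap year.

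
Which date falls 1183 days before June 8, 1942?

March 13, 1939

Count 1183 days before June 8, 1942:
Day-of-year of March 13, 1939: 72.
Day-of-year of June 8, 1942: 159.
1939 has 365 days, so 365 − 72 = 293 days remain in 1939.
Full years: 1940: 366; 1941: 365. Sum = 731.
Total: 293 + 731 + 159 = 1183 days.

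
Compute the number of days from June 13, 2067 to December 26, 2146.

29050

From June 13, 2067 to June 13, 2146: 79 years, of which 19 contain a Feb 29 — 60×365 + 19×366 = 28854 days.
(2100 is not a leap year (divisible by 100 but not 400).)
June 2146: 30 − 13 = 17 days remain.
Then July (31), August (31), September (30), October (31), November (30): 31 + 31 + 30 + 31 + 30 = 153 days.
December 1–26, 2146: 26 days.
Residual: 196 days.
Total: 29050 days.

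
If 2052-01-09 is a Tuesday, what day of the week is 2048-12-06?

Sunday

Count forward from the earlier date (December 6, 2048) to the later (January 9, 2052):
December 6, 2048 → December 6, 2049: 365 days.
December 6, 2049 → December 6, 2050: 365 days.
December 6, 2050 → December 6, 2051: 365 days.
December 2051: 31 − 6 = 25 days remain.
January 1–9, 2052: 9 days.
Residual: 34 days.
Total: 1129 days.
1129 mod 7 = 2, so 2 days before Tuesday is Sunday.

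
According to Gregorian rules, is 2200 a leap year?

2200 is not a leap year (divisible by 100 but not 400).

No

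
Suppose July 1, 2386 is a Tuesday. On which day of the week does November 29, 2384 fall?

Count forward from the earlier date (November 29, 2384) to the later (July 1, 2386):
Day-of-year of November 29, 2384: 334.
Day-of-year of July 1, 2386: 182.
2384 has 366 days, so 366 − 334 = 32 days remain in 2384.
Full years: 2385: 365. Sum = 365.
Total: 32 + 365 + 182 = 579 days.
579 mod 7 = 5, so 5 days before Tuesday is Thursday.

Thursday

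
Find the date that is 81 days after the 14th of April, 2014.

the 4th of July, 2014

Count 81 days after April 14, 2014:
April 2014: 30 − 14 = 16 days remain.
Then May (31), June (30): 31 + 30 = 61 days.
July 1–4, 2014: 4 days.
Total: 16 + 61 + 4 = 81 days.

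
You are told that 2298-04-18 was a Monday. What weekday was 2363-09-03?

Tuesday

Day-of-year of April 18, 2298: 108.
Day-of-year of September 3, 2363: 246.
2298 has 365 days, so 365 − 108 = 257 days remain in 2298.
Full years 2299–2362: 49 common + 15 leap = 49×365 + 15×366 = 23375 days.
Total: 257 + 23375 + 246 = 23878 days.
23878 mod 7 = 1, so 1 day after Monday is Tuesday.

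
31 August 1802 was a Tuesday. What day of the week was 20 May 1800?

Count forward from the earlier date (May 20, 1800) to the later (August 31, 1802):
May 1800: 31 − 20 = 11 days remain.
Then 26 full months totalling 791 days.
August 1–31, 1802: 31 days.
Total: 11 + 791 + 31 = 833 days.
833 is a multiple of 7, so 20 May 1800 falls on the same weekday: Tuesday.

Tuesday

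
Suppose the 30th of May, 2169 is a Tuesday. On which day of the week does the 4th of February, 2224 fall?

From May 30, 2169 to May 30, 2223: 54 years, of which 12 contain a Feb 29 — 42×365 + 12×366 = 19722 days.
(2200 is not a leap year (divisible by 100 but not 400).)
May 2223: 31 − 30 = 1 day remains.
Then June (30), July (31), August (31), September (30), October (31), November (30), December (31), January (31): 30 + 31 + 31 + 30 + 31 + 30 + 31 + 31 = 245 days.
February 1–4, 2224: 4 days (2224 is a leap year).
Residual: 250 days.
Total: 19972 days.
19972 mod 7 = 1, so 1 day after Tuesday is Wednesday.

Wednesday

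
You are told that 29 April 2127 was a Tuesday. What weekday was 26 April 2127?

Saturday

Count forward from the earlier date (April 26, 2127) to the later (April 29, 2127):
Within April 2127: 29 − 26 = 3 days.
3 mod 7 = 3, so 3 days before Tuesday is Saturday.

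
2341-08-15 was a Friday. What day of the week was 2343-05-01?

Saturday

August 2341: 31 − 15 = 16 days remain.
Then 20 full months totalling 607 days.
May 1, 2343: 1 day.
Total: 16 + 607 + 1 = 624 days.
624 mod 7 = 1, so 1 day after Friday is Saturday.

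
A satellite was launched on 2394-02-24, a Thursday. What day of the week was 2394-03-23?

Wednesday

February 2394: 28 − 24 = 4 days remain (2394 is not a leap year, so February has 28 days).
March 1–23, 2394: 23 days.
Total: 4 + 23 = 27 days.
27 mod 7 = 6, so 6 days after Thursday is Wednesday.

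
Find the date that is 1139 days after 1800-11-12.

1803-12-26

Count 1139 days after November 12, 1800:
Day-of-year of November 12, 1800: 316.
Day-of-year of December 26, 1803: 360.
1800 has 365 days, so 365 − 316 = 49 days remain in 1800.
Full years: 1801: 365; 1802: 365. Sum = 730.
Total: 49 + 730 + 360 = 1139 days.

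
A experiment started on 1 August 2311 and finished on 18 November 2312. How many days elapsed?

August 2311: 31 − 1 = 30 days remain.
Then 14 full months totalling 427 days.
November 1–18, 2312: 18 days.
Total: 30 + 427 + 18 = 475 days.

475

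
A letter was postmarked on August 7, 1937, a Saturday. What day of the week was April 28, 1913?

Monday

Count forward from the earlier date (April 28, 1913) to the later (August 7, 1937):
From April 28, 1913 to April 28, 1937: 24 years, of which 6 contain a Feb 29 — 18×365 + 6×366 = 8766 days.
April 1937: 30 − 28 = 2 days remain.
Then May (31), June (30), July (31): 31 + 30 + 31 = 92 days.
August 1–7, 1937: 7 days.
Residual: 101 days.
Total: 8867 days.
8867 mod 7 = 5, so 5 days before Saturday is Monday.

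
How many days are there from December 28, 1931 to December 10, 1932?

December 1931: 31 − 28 = 3 days remain.
Then 11 full months totalling 335 days.
December 1–10, 1932: 10 days.
Total: 3 + 335 + 10 = 348 days.

348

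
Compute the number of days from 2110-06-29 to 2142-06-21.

11680

Day-of-year of June 29, 2110: 180.
Day-of-year of June 21, 2142: 172.
2110 has 365 days, so 365 − 180 = 185 days remain in 2110.
Full years 2111–2141: 23 common + 8 leap = 23×365 + 8×366 = 11323 days.
Total: 185 + 11323 + 172 = 11680 days.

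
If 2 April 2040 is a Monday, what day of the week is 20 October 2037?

Count forward from the earlier date (October 20, 2037) to the later (April 2, 2040):
Day-of-year of October 20, 2037: 293.
Day-of-year of April 2, 2040: 93.
2037 has 365 days, so 365 − 293 = 72 days remain in 2037.
Full years: 2038: 365; 2039: 365. Sum = 730.
Total: 72 + 730 + 93 = 895 days.
895 mod 7 = 6, so 6 days before Monday is Tuesday.

Tuesday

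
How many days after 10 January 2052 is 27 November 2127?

Day-of-year of January 10, 2052: 10.
Day-of-year of November 27, 2127: 331.
2052 has 366 days, so 366 − 10 = 356 days remain in 2052.
Full years 2053–2126: 57 common + 17 leap = 57×365 + 17×366 = 27027 days.
Total: 356 + 27027 + 331 = 27714 days.

27714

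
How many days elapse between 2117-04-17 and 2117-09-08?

April 2117: 30 − 17 = 13 days remain.
Then May (31), June (30), July (31), August (31): 31 + 30 + 31 + 31 = 123 days.
September 1–8, 2117: 8 days.
Total: 13 + 123 + 8 = 144 days.

144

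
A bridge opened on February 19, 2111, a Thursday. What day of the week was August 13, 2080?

Tuesday

Count forward from the earlier date (August 13, 2080) to the later (February 19, 2111):
From August 13, 2080 to August 13, 2110: 30 years, of which 6 contain a Feb 29 — 24×365 + 6×366 = 10956 days.
(2100 is not a leap year (divisible by 100 but not 400).)
August 2110: 31 − 13 = 18 days remain.
Then September (30), October (31), November (30), December (31), January (31): 30 + 31 + 30 + 31 + 31 = 153 days.
February 1–19, 2111: 19 days (2111 is not a leap year).
Residual: 190 days.
Total: 11146 days.
11146 mod 7 = 2, so 2 days before Thursday is Tuesday.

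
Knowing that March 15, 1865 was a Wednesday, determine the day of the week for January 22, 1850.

Tuesday

Count forward from the earlier date (January 22, 1850) to the later (March 15, 1865):
From January 22, 1850 to January 22, 1865: 15 years, of which 4 contain a Feb 29 — 11×365 + 4×366 = 5479 days.
January 1865: 31 − 22 = 9 days remain.
Then February 1865 (28): 28 days.
March 1–15, 1865: 15 days.
Residual: 52 days.
Total: 5531 days.
5531 mod 7 = 1, so 1 day before Wednesday is Tuesday.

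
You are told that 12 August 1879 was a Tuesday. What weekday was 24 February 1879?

Count forward from the earlier date (February 24, 1879) to the later (August 12, 1879):
February 1879: 28 − 24 = 4 days remain (1879 is not a leap year, so February has 28 days).
Then March (31), April (30), May (31), June (30), July (31): 31 + 30 + 31 + 30 + 31 = 153 days.
August 1–12, 1879: 12 days.
Total: 4 + 153 + 12 = 169 days.
169 mod 7 = 1, so 1 day before Tuesday is Monday.

Monday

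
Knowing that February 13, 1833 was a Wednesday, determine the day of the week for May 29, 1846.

Friday

Day-of-year of February 13, 1833: 44.
Day-of-year of May 29, 1846: 149.
1833 has 365 days, so 365 − 44 = 321 days remain in 1833.
Full years 1834–1845: 9 common + 3 leap = 9×365 + 3×366 = 4383 days.
Total: 321 + 4383 + 149 = 4853 days.
4853 mod 7 = 2, so 2 days after Wednesday is Friday.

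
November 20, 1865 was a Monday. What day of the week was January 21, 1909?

Day-of-year of November 20, 1865: 324.
Day-of-year of January 21, 1909: 21.
1865 has 365 days, so 365 − 324 = 41 days remain in 1865.
Full years 1866–1908: 33 common + 10 leap = 33×365 + 10×366 = 15705 days.
Total: 41 + 15705 + 21 = 15767 days.
15767 mod 7 = 3, so 3 days after Monday is Thursday.

Thursday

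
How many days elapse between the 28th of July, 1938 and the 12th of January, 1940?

Day-of-year of July 28, 1938: 209.
Day-of-year of January 12, 1940: 12.
1938 has 365 days, so 365 − 209 = 156 days remain in 1938.
Full years: 1939: 365. Sum = 365.
Total: 156 + 365 + 12 = 533 days.

533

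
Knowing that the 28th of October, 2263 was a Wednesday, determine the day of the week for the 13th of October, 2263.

Tuesday

Count forward from the earlier date (October 13, 2263) to the later (October 28, 2263):
Within October 2263: 28 − 13 = 15 days.
15 mod 7 = 1, so 1 day before Wednesday is Tuesday.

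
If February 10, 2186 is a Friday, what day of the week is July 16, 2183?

Count forward from the earlier date (July 16, 2183) to the later (February 10, 2186):
July 16, 2183 → July 16, 2184: 366 days (2184 is a leap year).
July 16, 2184 → July 16, 2185: 365 days.
July 2185: 31 − 16 = 15 days remain.
Then August (31), September (30), October (31), November (30), December (31), January (31): 31 + 30 + 31 + 30 + 31 + 31 = 184 days.
February 1–10, 2186: 10 days (2186 is not a leap year).
Residual: 209 days.
Total: 940 days.
940 mod 7 = 2, so 2 days before Friday is Wednesday.

Wednesday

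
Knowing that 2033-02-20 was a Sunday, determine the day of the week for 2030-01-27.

Sunday

Count forward from the earlier date (January 27, 2030) to the later (February 20, 2033):
Day-of-year of January 27, 2030: 27.
Day-of-year of February 20, 2033: 51.
2030 has 365 days, so 365 − 27 = 338 days remain in 2030.
Full years: 2031: 365; 2032: 366. Sum = 731.
Total: 338 + 731 + 51 = 1120 days.
1120 is a multiple of 7, so 2030-01-27 falls on the same weekday: Sunday.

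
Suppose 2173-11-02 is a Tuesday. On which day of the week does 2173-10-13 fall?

Count forward from the earlier date (October 13, 2173) to the later (November 2, 2173):
October 2173: 31 − 13 = 18 days remain.
November 1–2, 2173: 2 days.
Total: 18 + 2 = 20 days.
20 mod 7 = 6, so 6 days before Tuesday is Wednesday.

Wednesday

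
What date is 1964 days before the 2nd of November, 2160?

the 18th of June, 2155

Count 1964 days before November 2, 2160:
June 18, 2155 → June 18, 2156: 366 days (2156 is a leap year).
June 18, 2156 → June 18, 2157: 365 days.
June 18, 2157 → June 18, 2158: 365 days.
June 18, 2158 → June 18, 2159: 365 days.
June 18, 2159 → June 18, 2160: 366 days (2160 is a leap year).
June 2160: 30 − 18 = 12 days remain.
Then July (31), August (31), September (30), October (31): 31 + 31 + 30 + 31 = 123 days.
November 1–2, 2160: 2 days.
Residual: 137 days.
Total: 1964 days.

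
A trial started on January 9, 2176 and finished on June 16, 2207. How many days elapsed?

11480

Day-of-year of January 9, 2176: 9.
Day-of-year of June 16, 2207: 167.
2176 has 366 days, so 366 − 9 = 357 days remain in 2176.
Full years 2177–2206: 24 common + 6 leap = 24×365 + 6×366 = 10956 days.
Total: 357 + 10956 + 167 = 11480 days.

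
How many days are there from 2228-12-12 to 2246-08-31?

Day-of-year of December 12, 2228: 347.
Day-of-year of August 31, 2246: 243.
2228 has 366 days, so 366 − 347 = 19 days remain in 2228.
Full years 2229–2245: 13 common + 4 leap = 13×365 + 4×366 = 6209 days.
Total: 19 + 6209 + 243 = 6471 days.

6471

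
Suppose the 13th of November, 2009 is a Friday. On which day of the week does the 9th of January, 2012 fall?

Day-of-year of November 13, 2009: 317.
Day-of-year of January 9, 2012: 9.
2009 has 365 days, so 365 − 317 = 48 days remain in 2009.
Full years: 2010: 365; 2011: 365. Sum = 730.
Total: 48 + 730 + 9 = 787 days.
787 mod 7 = 3, so 3 days after Friday is Monday.

Monday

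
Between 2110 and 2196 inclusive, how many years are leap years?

22

Years divisible by 4: 2112, 2116, …, 2196 — 22 in all.
No century exceptions apply. Count: 22.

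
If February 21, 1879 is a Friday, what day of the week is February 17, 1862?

Monday

Count forward from the earlier date (February 17, 1862) to the later (February 21, 1879):
Day-of-year of February 17, 1862: 48.
Day-of-year of February 21, 1879: 52.
1862 has 365 days, so 365 − 48 = 317 days remain in 1862.
Full years 1863–1878: 12 common + 4 leap = 12×365 + 4×366 = 5844 days.
Total: 317 + 5844 + 52 = 6213 days.
6213 mod 7 = 4, so 4 days before Friday is Monday.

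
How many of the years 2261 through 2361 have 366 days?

Years divisible by 4: 2264, 2268, …, 2360 — 25 in all.
Of these, 2300 is divisible by 100 but not 400, so not leap.
Leap years: 25 − 1 = 24.

24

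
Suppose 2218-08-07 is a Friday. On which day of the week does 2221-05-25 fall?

Friday

August 7, 2218 → August 7, 2219: 365 days.
August 7, 2219 → August 7, 2220: 366 days (2220 is a leap year).
August 2220: 31 − 7 = 24 days remain.
Then September (30), October (31), November (30), December (31), January (31), February 2221 (28), March (31), April (30): 30 + 31 + 30 + 31 + 31 + 28 + 31 + 30 = 242 days.
May 1–25, 2221: 25 days.
Residual: 291 days.
Total: 1022 days.
1022 is a multiple of 7, so 2221-05-25 falls on the same weekday: Friday.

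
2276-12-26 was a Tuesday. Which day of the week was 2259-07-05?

Tuesday

Count forward from the earlier date (July 5, 2259) to the later (December 26, 2276):
From July 5, 2259 to July 5, 2276: 17 years, of which 5 contain a Feb 29 — 12×365 + 5×366 = 6210 days.
July 2276: 31 − 5 = 26 days remain.
Then August (31), September (30), October (31), November (30): 31 + 30 + 31 + 30 = 122 days.
December 1–26, 2276: 26 days.
Residual: 174 days.
Total: 6384 days.
6384 is a multiple of 7, so 2259-07-05 falls on the same weekday: Tuesday.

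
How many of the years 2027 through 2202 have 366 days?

42

Years divisible by 4: 2028, 2032, …, 2200 — 44 in all.
Of these, 2100, 2200 are divisible by 100 but not 400, so not leap.
Leap years: 44 − 2 = 42.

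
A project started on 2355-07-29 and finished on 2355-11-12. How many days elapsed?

106

July 2355: 31 − 29 = 2 days remain.
Then August (31), September (30), October (31): 31 + 30 + 31 = 92 days.
November 1–12, 2355: 12 days.
Total: 2 + 92 + 12 = 106 days.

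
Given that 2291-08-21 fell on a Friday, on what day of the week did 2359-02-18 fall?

Day-of-year of August 21, 2291: 233.
Day-of-year of February 18, 2359: 49.
2291 has 365 days, so 365 − 233 = 132 days remain in 2291.
Full years 2292–2358: 51 common + 16 leap = 51×365 + 16×366 = 24471 days.
Total: 132 + 24471 + 49 = 24652 days.
24652 mod 7 = 5, so 5 days after Friday is Wednesday.

Wednesday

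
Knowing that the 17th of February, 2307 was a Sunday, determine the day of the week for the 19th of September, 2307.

Thursday

February 2307: 28 − 17 = 11 days remain (2307 is not a leap year, so February has 28 days).
Then March (31), April (30), May (31), June (30), July (31), August (31): 31 + 30 + 31 + 30 + 31 + 31 = 184 days.
September 1–19, 2307: 19 days.
Total: 11 + 184 + 19 = 214 days.
214 mod 7 = 4, so 4 days after Sunday is Thursday.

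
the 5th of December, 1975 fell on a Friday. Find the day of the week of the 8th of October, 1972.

Sunday

Count forward from the earlier date (October 8, 1972) to the later (December 5, 1975):
Day-of-year of October 8, 1972: 282.
Day-of-year of December 5, 1975: 339.
1972 has 366 days, so 366 − 282 = 84 days remain in 1972.
Full years: 1973: 365; 1974: 365. Sum = 730.
Total: 84 + 730 + 339 = 1153 days.
1153 mod 7 = 5, so 5 days before Friday is Sunday.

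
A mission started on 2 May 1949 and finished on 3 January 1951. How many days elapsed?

May 1949: 31 − 2 = 29 days remain.
Then 19 full months totalling 579 days.
January 1–3, 1951: 3 days.
Total: 29 + 579 + 3 = 611 days.

611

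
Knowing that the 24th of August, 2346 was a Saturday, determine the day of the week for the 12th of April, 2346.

Friday

Count forward from the earlier date (April 12, 2346) to the later (August 24, 2346):
April 2346: 30 − 12 = 18 days remain.
Then May (31), June (30), July (31): 31 + 30 + 31 = 92 days.
August 1–24, 2346: 24 days.
Total: 18 + 92 + 24 = 134 days.
134 mod 7 = 1, so 1 day before Saturday is Friday.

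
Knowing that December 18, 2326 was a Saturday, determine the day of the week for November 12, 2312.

Count forward from the earlier date (November 12, 2312) to the later (December 18, 2326):
Day-of-year of November 12, 2312: 317.
Day-of-year of December 18, 2326: 352.
2312 has 366 days, so 366 − 317 = 49 days remain in 2312.
Full years 2313–2325: 10 common + 3 leap = 10×365 + 3×366 = 4748 days.
Total: 49 + 4748 + 352 = 5149 days.
5149 mod 7 = 4, so 4 days before Saturday is Tuesday.

Tuesday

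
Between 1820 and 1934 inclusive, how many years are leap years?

28

Years divisible by 4: 1820, 1824, …, 1932 — 29 in all.
Of these, 1900 is divisible by 100 but not 400, so not leap.
Leap years: 29 − 1 = 28.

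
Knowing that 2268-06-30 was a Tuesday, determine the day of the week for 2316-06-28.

From June 30, 2268 to June 30, 2315: 47 years, of which 10 contain a Feb 29 — 37×365 + 10×366 = 17165 days.
(2300 is not a leap year (divisible by 100 but not 400).)
June 2315: 30 − 30 = 0 days remain.
Then 11 full months totalling 336 days.
June 1–28, 2316: 28 days.
Residual: 364 days.
Total: 17529 days.
17529 mod 7 = 1, so 1 day after Tuesday is Wednesday.

Wednesday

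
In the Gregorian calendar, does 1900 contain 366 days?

No

1900 is not a leap year (divisible by 100 but not 400).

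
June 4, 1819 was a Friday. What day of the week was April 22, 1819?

Count forward from the earlier date (April 22, 1819) to the later (June 4, 1819):
April 1819: 30 − 22 = 8 days remain.
Then May (31): 31 days.
June 1–4, 1819: 4 days.
Total: 8 + 31 + 4 = 43 days.
43 mod 7 = 1, so 1 day before Friday is Thursday.

Thursday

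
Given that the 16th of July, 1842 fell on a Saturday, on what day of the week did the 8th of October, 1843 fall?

Sunday

July 16, 1842 → July 16, 1843: 365 days.
July 1843: 31 − 16 = 15 days remain.
Then August (31), September (30): 31 + 30 = 61 days.
October 1–8, 1843: 8 days.
Residual: 84 days.
Total: 449 days.
449 mod 7 = 1, so 1 day after Saturday is Sunday.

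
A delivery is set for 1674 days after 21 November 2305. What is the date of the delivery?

22 June 2310

Count 1674 days after November 21, 2305:
November 21, 2305 → November 21, 2306: 365 days.
November 21, 2306 → November 21, 2307: 365 days.
November 21, 2307 → November 21, 2308: 366 days (2308 is a leap year).
November 21, 2308 → November 21, 2309: 365 days.
November 2309: 30 − 21 = 9 days remain.
Then December (31), January (31), February 2310 (28), March (31), April (30), May (31): 31 + 31 + 28 + 31 + 30 + 31 = 182 days.
June 1–22, 2310: 22 days.
Residual: 213 days.
Total: 1674 days.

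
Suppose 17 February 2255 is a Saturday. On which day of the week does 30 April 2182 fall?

Tuesday

Count forward from the earlier date (April 30, 2182) to the later (February 17, 2255):
From April 30, 2182 to April 30, 2254: 72 years, of which 17 contain a Feb 29 — 55×365 + 17×366 = 26297 days.
(2200 is not a leap year (divisible by 100 but not 400).)
April 2254: 30 − 30 = 0 days remain.
Then 9 full months totalling 276 days.
February 1–17, 2255: 17 days (2255 is not a leap year).
Residual: 293 days.
Total: 26590 days.
26590 mod 7 = 4, so 4 days before Saturday is Tuesday.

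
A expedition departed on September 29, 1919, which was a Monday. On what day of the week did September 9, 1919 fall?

Tuesday

Count forward from the earlier date (September 9, 1919) to the later (September 29, 1919):
Within September 1919: 29 − 9 = 20 days.
20 mod 7 = 6, so 6 days before Monday is Tuesday.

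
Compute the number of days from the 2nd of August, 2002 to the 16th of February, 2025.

8234

From August 2, 2002 to August 2, 2024: 22 years, of which 6 contain a Feb 29 — 16×365 + 6×366 = 8036 days.
August 2024: 31 − 2 = 29 days remain.
Then September (30), October (31), November (30), December (31), January (31): 30 + 31 + 30 + 31 + 31 = 153 days.
February 1–16, 2025: 16 days (2025 is not a leap year).
Residual: 198 days.
Total: 8234 days.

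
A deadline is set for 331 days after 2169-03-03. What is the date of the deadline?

2170-01-28

Count 331 days after March 3, 2169:
March 2169: 31 − 3 = 28 days remain.
Then 9 full months totalling 275 days.
January 1–28, 2170: 28 days.
Residual: 331 days.
Total: 331 days.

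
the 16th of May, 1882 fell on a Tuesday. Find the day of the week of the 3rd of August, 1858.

Count forward from the earlier date (August 3, 1858) to the later (May 16, 1882):
From August 3, 1858 to August 3, 1881: 23 years, of which 6 contain a Feb 29 — 17×365 + 6×366 = 8401 days.
August 1881: 31 − 3 = 28 days remain.
Then September (30), October (31), November (30), December (31), January (31), February 1882 (28), March (31), April (30): 30 + 31 + 30 + 31 + 31 + 28 + 31 + 30 = 242 days.
May 1–16, 1882: 16 days.
Residual: 286 days.
Total: 8687 days.
8687 is a multiple of 7, so the 3rd of August, 1858 falls on the same weekday: Tuesday.

Tuesday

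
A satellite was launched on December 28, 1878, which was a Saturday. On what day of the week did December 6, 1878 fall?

Friday

Count forward from the earlier date (December 6, 1878) to the later (December 28, 1878):
Within December 1878: 28 − 6 = 22 days.
22 mod 7 = 1, so 1 day before Saturday is Friday.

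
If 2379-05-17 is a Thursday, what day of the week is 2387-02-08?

Sunday

From May 17, 2379 to May 17, 2386: 7 years, of which 2 contain a Feb 29 — 5×365 + 2×366 = 2557 days.
May 2386: 31 − 17 = 14 days remain.
Then June (30), July (31), August (31), September (30), October (31), November (30), December (31), January (31): 30 + 31 + 31 + 30 + 31 + 30 + 31 + 31 = 245 days.
February 1–8, 2387: 8 days (2387 is not a leap year).
Residual: 267 days.
Total: 2824 days.
2824 mod 7 = 3, so 3 days after Thursday is Sunday.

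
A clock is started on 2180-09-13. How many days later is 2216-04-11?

12993

Day-of-year of September 13, 2180: 257.
Day-of-year of April 11, 2216: 102.
2180 has 366 days, so 366 − 257 = 109 days remain in 2180.
Full years 2181–2215: 28 common + 7 leap = 28×365 + 7×366 = 12782 days.
Total: 109 + 12782 + 102 = 12993 days.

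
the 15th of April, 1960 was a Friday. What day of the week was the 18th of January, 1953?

Count forward from the earlier date (January 18, 1953) to the later (April 15, 1960):
Day-of-year of January 18, 1953: 18.
Day-of-year of April 15, 1960: 106.
1953 has 365 days, so 365 − 18 = 347 days remain in 1953.
Full years: 1954: 365; 1955: 365; 1956: 366; 1957: 365; 1958: 365; 1959: 365. Sum = 2191.
Total: 347 + 2191 + 106 = 2644 days.
2644 mod 7 = 5, so 5 days before Friday is Sunday.

Sunday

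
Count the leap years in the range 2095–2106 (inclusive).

2

Years divisible by 4 in [2095, 2106]: 2096, 2100, 2104.
Of these, 2100 is divisible by 100 but not 400, so not leap.
Leap years: 3 − 1 = 2.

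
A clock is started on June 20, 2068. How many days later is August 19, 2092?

8826

From June 20, 2068 to June 20, 2092: 24 years, of which 6 contain a Feb 29 — 18×365 + 6×366 = 8766 days.
June 2092: 30 − 20 = 10 days remain.
Then July (31): 31 days.
August 1–19, 2092: 19 days.
Residual: 60 days.
Total: 8826 days.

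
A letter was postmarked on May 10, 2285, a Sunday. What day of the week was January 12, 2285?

Count forward from the earlier date (January 12, 2285) to the later (May 10, 2285):
January 2285: 31 − 12 = 19 days remain.
Then February 2285 (28), March (31), April (30): 28 + 31 + 30 = 89 days.
May 1–10, 2285: 10 days.
Total: 19 + 89 + 10 = 118 days.
118 mod 7 = 6, so 6 days before Sunday is Monday.

Monday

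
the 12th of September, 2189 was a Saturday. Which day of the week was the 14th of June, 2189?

Count forward from the earlier date (June 14, 2189) to the later (September 12, 2189):
June 2189: 30 − 14 = 16 days remain.
Then July (31), August (31): 31 + 31 = 62 days.
September 1–12, 2189: 12 days.
Total: 16 + 62 + 12 = 90 days.
90 mod 7 = 6, so 6 days before Saturday is Sunday.

Sunday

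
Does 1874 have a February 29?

No

1874 is not a leap year.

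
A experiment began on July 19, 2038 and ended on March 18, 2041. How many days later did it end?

July 19, 2038 → July 19, 2039: 365 days.
July 19, 2039 → July 19, 2040: 366 days (2040 is a leap year).
July 2040: 31 − 19 = 12 days remain.
Then August (31), September (30), October (31), November (30), December (31), January (31), February 2041 (28): 31 + 30 + 31 + 30 + 31 + 31 + 28 = 212 days.
March 1–18, 2041: 18 days.
Residual: 242 days.
Total: 973 days.

973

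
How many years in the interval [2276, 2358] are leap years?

Years divisible by 4: 2276, 2280, …, 2356 — 21 in all.
Of these, 2300 is divisible by 100 but not 400, so not leap.
Leap years: 21 − 1 = 20.

20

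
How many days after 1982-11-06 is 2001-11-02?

6936

Day-of-year of November 6, 1982: 310.
Day-of-year of November 2, 2001: 306.
1982 has 365 days, so 365 − 310 = 55 days remain in 1982.
Full years 1983–2000: 13 common + 5 leap = 13×365 + 5×366 = 6575 days.
Total: 55 + 6575 + 306 = 6936 days.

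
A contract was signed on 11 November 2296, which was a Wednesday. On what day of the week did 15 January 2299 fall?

November 11, 2296 → November 11, 2297: 365 days.
November 11, 2297 → November 11, 2298: 365 days.
November 2298: 30 − 11 = 19 days remain.
Then December (31): 31 days.
January 1–15, 2299: 15 days.
Residual: 65 days.
Total: 795 days.
795 mod 7 = 4, so 4 days after Wednesday is Sunday.

Sunday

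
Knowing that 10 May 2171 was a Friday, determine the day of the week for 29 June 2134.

Tuesday

Count forward from the earlier date (June 29, 2134) to the later (May 10, 2171):
Day-of-year of June 29, 2134: 180.
Day-of-year of May 10, 2171: 130.
2134 has 365 days, so 365 − 180 = 185 days remain in 2134.
Full years 2135–2170: 27 common + 9 leap = 27×365 + 9×366 = 13149 days.
Total: 185 + 13149 + 130 = 13464 days.
13464 mod 7 = 3, so 3 days before Friday is Tuesday.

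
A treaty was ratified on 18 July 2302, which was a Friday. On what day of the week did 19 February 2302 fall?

Count forward from the earlier date (February 19, 2302) to the later (July 18, 2302):
February 2302: 28 − 19 = 9 days remain (2302 is not a leap year, so February has 28 days).
Then March (31), April (30), May (31), June (30): 31 + 30 + 31 + 30 = 122 days.
July 1–18, 2302: 18 days.
Total: 9 + 122 + 18 = 149 days.
149 mod 7 = 2, so 2 days before Friday is Wednesday.

Wednesday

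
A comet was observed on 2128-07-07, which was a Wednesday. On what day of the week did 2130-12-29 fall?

July 7, 2128 → July 7, 2129: 365 days.
July 7, 2129 → July 7, 2130: 365 days.
July 2130: 31 − 7 = 24 days remain.
Then August (31), September (30), October (31), November (30): 31 + 30 + 31 + 30 = 122 days.
December 1–29, 2130: 29 days.
Residual: 175 days.
Total: 905 days.
905 mod 7 = 2, so 2 days after Wednesday is Friday.

Friday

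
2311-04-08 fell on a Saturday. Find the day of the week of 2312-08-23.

Friday

April 2311: 30 − 8 = 22 days remain.
Then 15 full months totalling 458 days.
August 1–23, 2312: 23 days.
Total: 22 + 458 + 23 = 503 days.
503 mod 7 = 6, so 6 days after Saturday is Friday.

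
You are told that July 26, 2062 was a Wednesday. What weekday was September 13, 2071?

Sunday

Day-of-year of July 26, 2062: 207.
Day-of-year of September 13, 2071: 256.
2062 has 365 days, so 365 − 207 = 158 days remain in 2062.
Full years 2063–2070: 6 common + 2 leap = 6×365 + 2×366 = 2922 days.
Total: 158 + 2922 + 256 = 3336 days.
3336 mod 7 = 4, so 4 days after Wednesday is Sunday.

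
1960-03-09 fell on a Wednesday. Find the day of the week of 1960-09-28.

Wednesday

March 1960: 31 − 9 = 22 days remain.
Then April (30), May (31), June (30), July (31), August (31): 30 + 31 + 30 + 31 + 31 = 153 days.
September 1–28, 1960: 28 days.
Total: 22 + 153 + 28 = 203 days.
203 is a multiple of 7, so 1960-09-28 falls on the same weekday: Wednesday.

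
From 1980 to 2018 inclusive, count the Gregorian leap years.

10

Years divisible by 4 in [1980, 2018]: 1980, 1984, 1988, 1992, 1996, 2000, 2004, 2008, 2012, 2016.
2000 is divisible by 400, so still leap.
No century exceptions apply. Count: 10.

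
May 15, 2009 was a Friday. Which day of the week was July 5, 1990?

Count forward from the earlier date (July 5, 1990) to the later (May 15, 2009):
Day-of-year of July 5, 1990: 186.
Day-of-year of May 15, 2009: 135.
1990 has 365 days, so 365 − 186 = 179 days remain in 1990.
Full years 1991–2008: 13 common + 5 leap = 13×365 + 5×366 = 6575 days.
Total: 179 + 6575 + 135 = 6889 days.
6889 mod 7 = 1, so 1 day before Friday is Thursday.

Thursday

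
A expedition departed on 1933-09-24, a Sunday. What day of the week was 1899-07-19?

Wednesday

Count forward from the earlier date (July 19, 1899) to the later (September 24, 1933):
Day-of-year of July 19, 1899: 200.
Day-of-year of September 24, 1933: 267.
1899 has 365 days, so 365 − 200 = 165 days remain in 1899.
Full years 1900–1932: 25 common + 8 leap = 25×365 + 8×366 = 12053 days.
Total: 165 + 12053 + 267 = 12485 days.
12485 mod 7 = 4, so 4 days before Sunday is Wednesday.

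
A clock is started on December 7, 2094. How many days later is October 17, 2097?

1045

December 7, 2094 → December 7, 2095: 365 days.
December 7, 2095 → December 7, 2096: 366 days (2096 is a leap year).
December 2096: 31 − 7 = 24 days remain.
Then 9 full months totalling 273 days.
October 1–17, 2097: 17 days.
Residual: 314 days.
Total: 1045 days.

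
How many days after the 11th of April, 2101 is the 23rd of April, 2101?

12

Within April 2101: 23 − 11 = 12 days.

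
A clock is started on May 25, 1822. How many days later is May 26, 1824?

732

May 1822: 31 − 25 = 6 days remain.
Then 23 full months totalling 700 days.
May 1–26, 1824: 26 days.
Total: 6 + 700 + 26 = 732 days.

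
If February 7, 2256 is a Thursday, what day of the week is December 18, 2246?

Count forward from the earlier date (December 18, 2246) to the later (February 7, 2256):
From December 18, 2246 to December 18, 2255: 9 years, of which 2 contain a Feb 29 — 7×365 + 2×366 = 3287 days.
December 2255: 31 − 18 = 13 days remain.
Then January (31): 31 days.
February 1–7, 2256: 7 days (2256 is a leap year).
Residual: 51 days.
Total: 3338 days.
3338 mod 7 = 6, so 6 days before Thursday is Friday.

Friday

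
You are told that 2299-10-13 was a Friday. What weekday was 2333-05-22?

Day-of-year of October 13, 2299: 286.
Day-of-year of May 22, 2333: 142.
2299 has 365 days, so 365 − 286 = 79 days remain in 2299.
Full years 2300–2332: 25 common + 8 leap = 25×365 + 8×366 = 12053 days.
Total: 79 + 12053 + 142 = 12274 days.
12274 mod 7 = 3, so 3 days after Friday is Monday.

Monday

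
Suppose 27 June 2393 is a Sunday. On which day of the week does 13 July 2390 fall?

Count forward from the earlier date (July 13, 2390) to the later (June 27, 2393):
July 13, 2390 → July 13, 2391: 365 days.
July 13, 2391 → July 13, 2392: 366 days (2392 is a leap year).
July 2392: 31 − 13 = 18 days remain.
Then 10 full months totalling 304 days.
June 1–27, 2393: 27 days.
Residual: 349 days.
Total: 1080 days.
1080 mod 7 = 2, so 2 days before Sunday is Friday.

Friday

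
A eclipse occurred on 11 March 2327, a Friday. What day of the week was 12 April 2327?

March 2327: 31 − 11 = 20 days remain.
April 1–12, 2327: 12 days.
Total: 20 + 12 = 32 days.
32 mod 7 = 4, so 4 days after Friday is Tuesday.

Tuesday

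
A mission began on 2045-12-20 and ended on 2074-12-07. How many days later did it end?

10579

Day-of-year of December 20, 2045: 354.
Day-of-year of December 7, 2074: 341.
2045 has 365 days, so 365 − 354 = 11 days remain in 2045.
Full years 2046–2073: 21 common + 7 leap = 21×365 + 7×366 = 10227 days.
Total: 11 + 10227 + 341 = 10579 days.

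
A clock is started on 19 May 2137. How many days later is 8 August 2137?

81

May 2137: 31 − 19 = 12 days remain.
Then June (30), July (31): 30 + 31 = 61 days.
August 1–8, 2137: 8 days.
Total: 12 + 61 + 8 = 81 days.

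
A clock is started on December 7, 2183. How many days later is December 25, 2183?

Within December 2183: 25 − 7 = 18 days.

18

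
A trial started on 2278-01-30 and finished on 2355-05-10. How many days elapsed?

28223

Day-of-year of January 30, 2278: 30.
Day-of-year of May 10, 2355: 130.
2278 has 365 days, so 365 − 30 = 335 days remain in 2278.
Full years 2279–2354: 58 common + 18 leap = 58×365 + 18×366 = 27758 days.
Total: 335 + 27758 + 130 = 28223 days.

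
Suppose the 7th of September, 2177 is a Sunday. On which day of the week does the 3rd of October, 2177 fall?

September 2177: 30 − 7 = 23 days remain.
October 1–3, 2177: 3 days.
Total: 23 + 3 = 26 days.
26 mod 7 = 5, so 5 days after Sunday is Friday.

Friday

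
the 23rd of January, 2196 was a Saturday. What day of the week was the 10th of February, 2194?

Count forward from the earlier date (February 10, 2194) to the later (January 23, 2196):
Day-of-year of February 10, 2194: 41.
Day-of-year of January 23, 2196: 23.
2194 has 365 days, so 365 − 41 = 324 days remain in 2194.
Full years: 2195: 365. Sum = 365.
Total: 324 + 365 + 23 = 712 days.
712 mod 7 = 5, so 5 days before Saturday is Monday.

Monday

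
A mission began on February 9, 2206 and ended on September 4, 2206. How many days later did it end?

207

February 2206: 28 − 9 = 19 days remain (2206 is not a leap year, so February has 28 days).
Then March (31), April (30), May (31), June (30), July (31), August (31): 31 + 30 + 31 + 30 + 31 + 31 = 184 days.
September 1–4, 2206: 4 days.
Total: 19 + 184 + 4 = 207 days.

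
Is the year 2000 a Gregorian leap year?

Yes

2000 is a leap year (divisible by 400).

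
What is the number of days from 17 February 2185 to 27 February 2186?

375

February 17, 2185 → February 17, 2186: 365 days.
Within February 2186: 27 − 17 = 10 days.
Total: 375 days.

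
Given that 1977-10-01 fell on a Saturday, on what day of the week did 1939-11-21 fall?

Count forward from the earlier date (November 21, 1939) to the later (October 1, 1977):
From November 21, 1939 to November 21, 1976: 37 years, of which 10 contain a Feb 29 — 27×365 + 10×366 = 13515 days.
November 1976: 30 − 21 = 9 days remain.
Then 10 full months totalling 304 days.
October 1, 1977: 1 day.
Residual: 314 days.
Total: 13829 days.
13829 mod 7 = 4, so 4 days before Saturday is Tuesday.

Tuesday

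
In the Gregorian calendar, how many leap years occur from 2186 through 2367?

43

Years divisible by 4: 2188, 2192, …, 2364 — 45 in all.
Of these, 2200, 2300 are divisible by 100 but not 400, so not leap.
Leap years: 45 − 2 = 43.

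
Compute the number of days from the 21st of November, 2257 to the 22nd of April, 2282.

8918

From November 21, 2257 to November 21, 2281: 24 years, of which 6 contain a Feb 29 — 18×365 + 6×366 = 8766 days.
November 2281: 30 − 21 = 9 days remain.
Then December (31), January (31), February 2282 (28), March (31): 31 + 31 + 28 + 31 = 121 days.
April 1–22, 2282: 22 days.
Residual: 152 days.
Total: 8918 days.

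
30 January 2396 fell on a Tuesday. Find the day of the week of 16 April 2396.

January 2396: 31 − 30 = 1 day remains.
Then February 2396 (29), March (31): 29 + 31 = 60 days.
April 1–16, 2396: 16 days.
Total: 1 + 60 + 16 = 77 days.
77 is a multiple of 7, so 16 April 2396 falls on the same weekday: Tuesday.

Tuesday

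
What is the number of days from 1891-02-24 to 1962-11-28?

26209

From February 24, 1891 to February 24, 1962: 71 years, of which 17 contain a Feb 29 — 54×365 + 17×366 = 25932 days.
(1900 is not a leap year (divisible by 100 but not 400).)
February 1962: 28 − 24 = 4 days remain (1962 is not a leap year, so February has 28 days).
Then March (31), April (30), May (31), June (30), July (31), August (31), September (30), October (31): 31 + 30 + 31 + 30 + 31 + 31 + 30 + 31 = 245 days.
November 1–28, 1962: 28 days.
Residual: 277 days.
Total: 26209 days.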